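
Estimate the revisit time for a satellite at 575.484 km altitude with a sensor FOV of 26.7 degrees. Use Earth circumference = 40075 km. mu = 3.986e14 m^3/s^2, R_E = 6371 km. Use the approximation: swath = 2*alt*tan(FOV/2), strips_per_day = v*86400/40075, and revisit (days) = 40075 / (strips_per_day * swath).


swath = 2*575.484*tan(0.2330015) = 273.1381 km
v = sqrt(mu/r) = 7575.0609 m/s = 7.5751 km/s
strips/day = v*86400/40075 = 7.5751*86400/40075 = 16.3315
coverage/day = strips * swath = 16.3315 * 273.1381 = 4460.7569 km
revisit = 40075 / 4460.7569 = 8.9839 days

8.9839 days


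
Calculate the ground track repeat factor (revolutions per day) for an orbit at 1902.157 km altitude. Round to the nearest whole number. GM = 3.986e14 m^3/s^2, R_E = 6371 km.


r = 8.273157e+06 m
T = 2*pi*sqrt(r^3/mu) = 7488.9015 s = 124.8150 min
revs/day = 1440 / 124.8150 = 11.5371
Rounded: 12 revolutions per day

12 revolutions per day


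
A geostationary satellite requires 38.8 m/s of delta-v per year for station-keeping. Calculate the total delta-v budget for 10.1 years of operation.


dV = rate * years = 38.8 * 10.1
dV = 391.8800 m/s

391.8800 m/s


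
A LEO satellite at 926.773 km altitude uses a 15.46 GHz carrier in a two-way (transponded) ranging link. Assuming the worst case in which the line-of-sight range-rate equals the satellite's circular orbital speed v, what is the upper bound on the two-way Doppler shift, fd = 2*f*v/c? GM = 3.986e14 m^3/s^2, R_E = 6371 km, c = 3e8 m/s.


r = 7.297773e+06 m
v = sqrt(mu/r) = 7390.4941 m/s (worst-case radial velocity)
f = 15.46 GHz = 1.546e+10 Hz
fd = 2*f*v/c = 2*1.546e+10*7390.4941/3.0e+08
fd = 761713.5873 Hz

761713.5873 Hz


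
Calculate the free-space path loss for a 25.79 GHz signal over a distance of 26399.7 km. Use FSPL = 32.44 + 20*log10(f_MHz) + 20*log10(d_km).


f = 25.79 GHz = 25790.0000 MHz
d = 26399.7 km
FSPL = 32.44 + 20*log10(25790.0000) + 20*log10(26399.7)
FSPL = 32.44 + 88.2290 + 88.4320
FSPL = 209.1010 dB

209.1010 dB


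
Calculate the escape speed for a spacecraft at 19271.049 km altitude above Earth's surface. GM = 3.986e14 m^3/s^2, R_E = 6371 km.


r = 6371.0 + 19271.049 = 25642.0490 km = 2.5642049e+07 m
v_esc = sqrt(2*mu/r) = sqrt(2*3.986e14 / 2.5642049e+07)
v_esc = 5575.8012 m/s = 5.5758 km/s

5.5758 km/s


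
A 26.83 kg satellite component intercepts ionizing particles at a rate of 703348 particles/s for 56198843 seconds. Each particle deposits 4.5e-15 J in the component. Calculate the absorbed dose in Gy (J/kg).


Total energy deposited = rate * time * E_per
  = 703348 * 56198843 * 4.5e-15 = 0.177873 J
Dose = E_total / mass = 0.177873 / 26.83
Dose = 0.006629633 Gy

0.0066 Gy


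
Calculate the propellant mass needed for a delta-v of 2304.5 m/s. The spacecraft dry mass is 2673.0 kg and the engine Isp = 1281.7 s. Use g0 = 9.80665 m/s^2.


ve = Isp * g0 = 1281.7 * 9.80665 = 12569.183305 m/s
mass ratio = exp(dv/ve) = exp(2304.5/12569.183305) = 1.20122906
m_prop = m_dry * (mr - 1) = 2673.0 * (1.20122906 - 1)
m_prop = 537.8853 kg

537.8853 kg


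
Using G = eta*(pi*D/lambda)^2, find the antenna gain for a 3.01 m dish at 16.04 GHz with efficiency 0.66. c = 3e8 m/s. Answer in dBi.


lambda = c/f = 3e8 / 1.604e+10 = 0.01870324 m
G = eta*(pi*D/lambda)^2 = 0.66*(pi*3.01/0.01870324)^2
G = 168710.8022 (linear)
G = 10*log10(168710.8022) = 52.2714 dBi

52.2714 dBi


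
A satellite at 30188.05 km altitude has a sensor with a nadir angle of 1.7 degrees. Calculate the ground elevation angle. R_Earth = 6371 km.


r = R_E + alt = 36559.0500 km
Law of sines in the satellite / Earth-center / ground-point triangle:
  sin(nadir)/R_E = sin(90 + el)/r  =>  cos(el) = (r/R_E)*sin(nadir)
cos(el) = (36559.0500 / 6371.0000) * sin(1.7 deg) = 0.1702354
el = arccos(0.1702354) = 80.1985 deg
(Earth-central angle = 90 - nadir - el = 8.1015 deg)

80.1985 degrees


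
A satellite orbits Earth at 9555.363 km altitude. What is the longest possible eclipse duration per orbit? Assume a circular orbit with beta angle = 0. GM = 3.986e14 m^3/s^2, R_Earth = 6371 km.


r = 15926.3630 km
T = 333.3764 min
Eclipse fraction = arcsin(R_E/r)/pi = arcsin(6371.0000/15926.3630)/pi
= arcsin(0.4000286)/pi = 0.1309998
Eclipse duration = 0.1309998 * 333.3764 = 43.6722 min

43.6722 minutes


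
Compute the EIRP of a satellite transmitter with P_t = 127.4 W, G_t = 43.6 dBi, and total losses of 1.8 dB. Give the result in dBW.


Pt = 127.4 W = 21.0517 dBW
EIRP = Pt_dBW + Gt - losses = 21.0517 + 43.6 - 1.8 = 62.8517 dBW

62.8517 dBW


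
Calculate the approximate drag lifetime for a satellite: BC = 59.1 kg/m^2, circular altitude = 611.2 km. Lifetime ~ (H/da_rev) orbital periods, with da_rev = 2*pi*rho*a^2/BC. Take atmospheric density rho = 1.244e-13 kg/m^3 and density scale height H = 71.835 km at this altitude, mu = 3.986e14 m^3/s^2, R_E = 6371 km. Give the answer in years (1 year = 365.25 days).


a = R_E + alt = 6982.2000 km = 6.9822e+06 m
da_rev = 2*pi*rho*a^2/BC = 2*pi*1.244e-13*(6.9822e+06)^2/59.1 = 0.644758887 m per revolution
N = H/da_rev = 71835.0000 m / 0.644758887 m = 111413.7415 revolutions
P = 2*pi*sqrt(a^3/mu) = 5806.3024 s
lifetime = N*P = 111413.7415 * 5806.3024 = 6.4690187e+08 s = 7487.2902 days
years = 7487.2902 / 365.25 = 20.4991 years

20.4991 years


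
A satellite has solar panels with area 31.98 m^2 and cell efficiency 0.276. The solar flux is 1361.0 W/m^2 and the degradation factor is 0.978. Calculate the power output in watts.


P = area * eta * S * degradation
P = 31.98 * 0.276 * 1361.0 * 0.978
P = 11748.5568 W

11748.5568 W


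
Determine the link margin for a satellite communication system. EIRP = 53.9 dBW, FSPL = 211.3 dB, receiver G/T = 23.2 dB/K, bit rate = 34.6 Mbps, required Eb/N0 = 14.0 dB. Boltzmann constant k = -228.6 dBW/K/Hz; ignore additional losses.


C/N0 = EIRP - FSPL + G/T - k = 53.9 - 211.3 + 23.2 - (-228.6)
C/N0 = 94.4000 dB-Hz
R_b = 34.6 Mbps = 3.46e+07 bps -> 10*log10(R_b) = 75.3908 dB-Hz
Eb/N0 = C/N0 - 10*log10(R_b) = 94.4000 - 75.3908 = 19.0092 dB
Margin = Eb/N0 - Eb/N0_req = 19.0092 - 14.0 = 5.0092 dB (link closes)

5.0092 dB


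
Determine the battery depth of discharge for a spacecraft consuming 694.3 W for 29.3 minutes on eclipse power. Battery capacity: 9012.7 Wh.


E_used = P * t / 60 = 694.3 * 29.3 / 60 = 339.0498 Wh
DOD = E_used / E_total * 100 = 339.0498 / 9012.7 * 100
DOD = 3.7619 %

3.7619 %


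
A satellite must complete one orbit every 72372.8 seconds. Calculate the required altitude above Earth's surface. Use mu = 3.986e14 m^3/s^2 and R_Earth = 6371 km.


T = 72372.8 s
r = (mu*T^2/(4*pi^2))^(1/3) = (3.986e14 * 72372.8^2 / (4*pi^2))^(1/3)
r = 3.7535549e+07 m = 37535.5487 km
alt = r - R_E = 37535.5487 - 6371 = 31164.5487 km

31164.5487 km


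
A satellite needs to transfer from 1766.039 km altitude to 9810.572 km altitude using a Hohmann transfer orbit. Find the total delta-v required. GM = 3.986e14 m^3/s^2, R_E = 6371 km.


r1 = 8137.0390 km = 8.137039e+06 m
r2 = 16181.5720 km = 1.6181572e+07 m
dv1 = sqrt(mu/r1)*(sqrt(2*r2/(r1+r2)) - 1) = 1075.0585 m/s
dv2 = sqrt(mu/r2)*(1 - sqrt(2*r1/(r1+r2))) = 903.0567 m/s
total dv = |dv1| + |dv2| = 1075.0585 + 903.0567 = 1978.1152 m/s = 1.9781 km/s

1.9781 km/s


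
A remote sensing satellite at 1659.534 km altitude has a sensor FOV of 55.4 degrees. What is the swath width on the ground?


FOV = 55.4 deg = 0.9669124 rad
swath = 2 * alt * tan(FOV/2) = 2 * 1659.534 * tan(0.4834562)
swath = 2 * 1659.534 * 0.5250117
swath = 1742.5497 km

1742.5497 km


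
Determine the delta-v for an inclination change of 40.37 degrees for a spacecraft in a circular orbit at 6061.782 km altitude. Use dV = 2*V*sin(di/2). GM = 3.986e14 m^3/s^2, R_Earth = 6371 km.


r = 12432.7820 km = 1.2432782e+07 m
V = sqrt(mu/r) = 5662.1906 m/s
di = 40.37 deg = 0.7045894 rad
dV = 2*V*sin(di/2) = 2*5662.1906*sin(0.3522947)
dV = 3907.5060 m/s = 3.9075 km/s

3.9075 km/s


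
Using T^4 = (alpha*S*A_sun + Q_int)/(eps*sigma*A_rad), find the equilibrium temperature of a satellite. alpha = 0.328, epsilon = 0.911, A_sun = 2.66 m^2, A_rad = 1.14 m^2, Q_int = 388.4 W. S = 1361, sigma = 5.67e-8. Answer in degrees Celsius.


Numerator = alpha*S*A_sun + Q_int = 0.328*1361*2.66 + 388.4 = 1575.8453 W
Denominator = eps*sigma*A_rad = 0.911*5.67e-8*1.14 = 5.8885218e-08 W/K^4
T^4 = 2.6761305e+10 K^4
T = 404.4612 K = 131.3112 C

131.3112 degrees Celsius


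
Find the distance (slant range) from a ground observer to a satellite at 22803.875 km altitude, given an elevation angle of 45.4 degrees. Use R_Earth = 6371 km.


h = 22803.875 km, el = 45.4 deg
d = -R_E*sin(el) + sqrt((R_E*sin(el))^2 + 2*R_E*h + h^2)
d = -6371.0000*sin(0.7923795) + sqrt((6371.0000*0.712026)^2 + 2*6371.0000*22803.875 + 22803.875^2)
d = 24293.5602 km

24293.5602 km


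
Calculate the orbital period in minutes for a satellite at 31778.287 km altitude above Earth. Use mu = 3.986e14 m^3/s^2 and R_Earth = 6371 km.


r = 38149.2870 km = 3.8149287e+07 m
T = 2*pi*sqrt(r^3/mu) = 2*pi*sqrt(5.5521255e+22 / 3.986e14)
T = 74155.0718 s = 1235.9179 min

1235.9179 minutes


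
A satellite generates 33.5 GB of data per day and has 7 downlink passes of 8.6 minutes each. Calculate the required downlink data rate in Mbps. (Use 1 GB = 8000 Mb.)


total contact time = 7 * 8.6 * 60 = 3612.0000 s
data = 33.5 GB = 268000.0000 Mb
rate = 268000.0000 / 3612.0000 = 74.1971 Mbps

74.1971 Mbps


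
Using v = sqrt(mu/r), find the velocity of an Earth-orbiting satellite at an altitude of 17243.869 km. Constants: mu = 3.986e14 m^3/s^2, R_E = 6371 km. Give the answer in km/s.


r = R_E + alt = 6371.0 + 17243.869 = 23614.8690 km = 2.3614869e+07 m
v = sqrt(mu/r) = sqrt(3.986e14 / 2.3614869e+07) = 4108.4299 m/s = 4.1084 km/s

4.1084 km/s


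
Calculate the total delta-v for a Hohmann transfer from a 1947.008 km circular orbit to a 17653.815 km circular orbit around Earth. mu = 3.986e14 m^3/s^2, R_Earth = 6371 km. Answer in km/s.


r1 = 8318.0080 km = 8.318008e+06 m
r2 = 24024.8150 km = 2.4024815e+07 m
dv1 = sqrt(mu/r1)*(sqrt(2*r2/(r1+r2)) - 1) = 1515.0879 m/s
dv2 = sqrt(mu/r2)*(1 - sqrt(2*r1/(r1+r2))) = 1151.9394 m/s
total dv = |dv1| + |dv2| = 1515.0879 + 1151.9394 = 2667.0273 m/s = 2.6670 km/s

2.6670 km/s


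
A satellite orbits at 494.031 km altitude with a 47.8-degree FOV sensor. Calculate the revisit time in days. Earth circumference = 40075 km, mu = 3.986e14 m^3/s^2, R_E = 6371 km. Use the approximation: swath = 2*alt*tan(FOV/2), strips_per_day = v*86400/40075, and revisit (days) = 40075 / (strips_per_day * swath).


swath = 2*494.031*tan(0.4171337) = 437.8488 km
v = sqrt(mu/r) = 7619.8671 m/s = 7.6199 km/s
strips/day = v*86400/40075 = 7.6199*86400/40075 = 16.4281
coverage/day = strips * swath = 16.4281 * 437.8488 = 7193.0285 km
revisit = 40075 / 7193.0285 = 5.5714 days

5.5714 days


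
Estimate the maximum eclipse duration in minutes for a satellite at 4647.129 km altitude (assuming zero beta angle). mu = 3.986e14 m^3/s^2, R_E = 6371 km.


r = 11018.1290 km
T = 191.8323 min
Eclipse fraction = arcsin(R_E/r)/pi = arcsin(6371.0000/11018.1290)/pi
= arcsin(0.5782288)/pi = 0.1962559
Eclipse duration = 0.1962559 * 191.8323 = 37.6482 min

37.6482 minutes


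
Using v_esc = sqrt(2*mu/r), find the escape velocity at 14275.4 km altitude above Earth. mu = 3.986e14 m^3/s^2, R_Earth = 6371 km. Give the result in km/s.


r = 6371.0 + 14275.4 = 20646.4000 km = 2.06464e+07 m
v_esc = sqrt(2*mu/r) = sqrt(2*3.986e14 / 2.06464e+07)
v_esc = 6213.8602 m/s = 6.2139 km/s

6.2139 km/s


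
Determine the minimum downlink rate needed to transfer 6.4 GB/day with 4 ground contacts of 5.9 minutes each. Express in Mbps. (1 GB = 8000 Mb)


total contact time = 4 * 5.9 * 60 = 1416.0000 s
data = 6.4 GB = 51200.0000 Mb
rate = 51200.0000 / 1416.0000 = 36.1582 Mbps

36.1582 Mbps


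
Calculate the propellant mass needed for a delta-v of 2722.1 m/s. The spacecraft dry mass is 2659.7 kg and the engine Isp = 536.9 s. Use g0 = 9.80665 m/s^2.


ve = Isp * g0 = 536.9 * 9.80665 = 5265.190385 m/s
mass ratio = exp(dv/ve) = exp(2722.1/5265.190385) = 1.67698804
m_prop = m_dry * (mr - 1) = 2659.7 * (1.67698804 - 1)
m_prop = 1800.5851 kg

1800.5851 kg


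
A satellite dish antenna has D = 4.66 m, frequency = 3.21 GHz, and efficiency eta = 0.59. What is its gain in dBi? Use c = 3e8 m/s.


lambda = c/f = 3e8 / 3.21e+09 = 0.09345794 m
G = eta*(pi*D/lambda)^2 = 0.59*(pi*4.66/0.09345794)^2
G = 14477.4191 (linear)
G = 10*log10(14477.4191) = 41.6069 dBi

41.6069 dBi


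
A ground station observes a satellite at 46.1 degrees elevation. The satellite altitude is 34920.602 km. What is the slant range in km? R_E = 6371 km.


h = 34920.602 km, el = 46.1 deg
d = -R_E*sin(el) + sqrt((R_E*sin(el))^2 + 2*R_E*h + h^2)
d = -6371.0000*sin(0.8045968) + sqrt((6371.0000*0.7205511)^2 + 2*6371.0000*34920.602 + 34920.602^2)
d = 36463.9746 km

36463.9746 km


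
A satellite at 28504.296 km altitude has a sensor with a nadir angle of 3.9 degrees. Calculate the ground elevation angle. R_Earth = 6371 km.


r = R_E + alt = 34875.2960 km
Law of sines in the satellite / Earth-center / ground-point triangle:
  sin(nadir)/R_E = sin(90 + el)/r  =>  cos(el) = (r/R_E)*sin(nadir)
cos(el) = (34875.2960 / 6371.0000) * sin(3.9 deg) = 0.3723204
el = arccos(0.3723204) = 68.1412 deg
(Earth-central angle = 90 - nadir - el = 17.9588 deg)

68.1412 degrees


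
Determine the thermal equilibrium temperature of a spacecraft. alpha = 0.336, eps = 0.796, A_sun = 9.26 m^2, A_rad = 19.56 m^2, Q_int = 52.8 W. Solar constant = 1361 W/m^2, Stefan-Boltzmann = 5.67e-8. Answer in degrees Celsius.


Numerator = alpha*S*A_sun + Q_int = 0.336*1361*9.26 + 52.8 = 4287.3610 W
Denominator = eps*sigma*A_rad = 0.796*5.67e-8*19.56 = 8.8280539e-07 W/K^4
T^4 = 4.8565188e+09 K^4
T = 263.9862 K = -9.1638 C

-9.1638 degrees Celsius


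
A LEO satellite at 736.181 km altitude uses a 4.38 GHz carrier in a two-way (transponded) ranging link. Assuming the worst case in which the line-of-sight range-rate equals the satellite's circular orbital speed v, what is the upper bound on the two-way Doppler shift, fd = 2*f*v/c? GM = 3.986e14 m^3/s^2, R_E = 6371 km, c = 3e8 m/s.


r = 7.107181e+06 m
v = sqrt(mu/r) = 7488.9332 m/s (worst-case radial velocity)
f = 4.38 GHz = 4.38e+09 Hz
fd = 2*f*v/c = 2*4.38e+09*7488.9332/3.0e+08
fd = 218676.8507 Hz

218676.8507 Hz


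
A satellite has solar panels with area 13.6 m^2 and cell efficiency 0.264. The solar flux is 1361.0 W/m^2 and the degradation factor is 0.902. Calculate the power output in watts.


P = area * eta * S * degradation
P = 13.6 * 0.264 * 1361.0 * 0.902
P = 4407.6540 W

4407.6540 W


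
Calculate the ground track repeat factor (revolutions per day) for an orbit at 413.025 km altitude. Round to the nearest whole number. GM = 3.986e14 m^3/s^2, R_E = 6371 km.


r = 6.784025e+06 m
T = 2*pi*sqrt(r^3/mu) = 5560.8654 s = 92.6811 min
revs/day = 1440 / 92.6811 = 15.5372
Rounded: 16 revolutions per day

16 revolutions per day


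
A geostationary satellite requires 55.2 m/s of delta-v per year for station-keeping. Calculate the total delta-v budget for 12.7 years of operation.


dV = rate * years = 55.2 * 12.7
dV = 701.0400 m/s

701.0400 m/s


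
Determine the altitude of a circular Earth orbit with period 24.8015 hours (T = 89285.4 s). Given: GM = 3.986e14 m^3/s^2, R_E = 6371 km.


T = 89285.4 s
r = (mu*T^2/(4*pi^2))^(1/3) = (3.986e14 * 89285.4^2 / (4*pi^2))^(1/3)
r = 4.3176372e+07 m = 43176.3725 km
alt = r - R_E = 43176.3725 - 6371 = 36805.3725 km

36805.3725 km


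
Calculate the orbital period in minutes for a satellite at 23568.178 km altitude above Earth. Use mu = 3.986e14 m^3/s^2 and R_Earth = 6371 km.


r = 29939.1780 km = 2.9939178e+07 m
T = 2*pi*sqrt(r^3/mu) = 2*pi*sqrt(2.6836113e+22 / 3.986e14)
T = 51555.0283 s = 859.2505 min

859.2505 minutes


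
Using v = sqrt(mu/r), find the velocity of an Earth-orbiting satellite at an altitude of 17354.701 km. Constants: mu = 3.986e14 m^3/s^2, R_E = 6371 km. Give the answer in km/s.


r = R_E + alt = 6371.0 + 17354.701 = 23725.7010 km = 2.3725701e+07 m
v = sqrt(mu/r) = sqrt(3.986e14 / 2.3725701e+07) = 4098.8226 m/s = 4.0988 km/s

4.0988 km/s


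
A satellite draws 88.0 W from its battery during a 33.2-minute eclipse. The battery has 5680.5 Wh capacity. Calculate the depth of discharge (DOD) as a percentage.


E_used = P * t / 60 = 88.0 * 33.2 / 60 = 48.6933 Wh
DOD = E_used / E_total * 100 = 48.6933 / 5680.5 * 100
DOD = 0.8572015 %

0.8572 %


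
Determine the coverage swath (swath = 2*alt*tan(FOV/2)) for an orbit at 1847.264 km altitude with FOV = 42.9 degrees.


FOV = 42.9 deg = 0.7487462 rad
swath = 2 * alt * tan(FOV/2) = 2 * 1847.264 * tan(0.3743731)
swath = 2 * 1847.264 * 0.3929027
swath = 1451.5902 km

1451.5902 km


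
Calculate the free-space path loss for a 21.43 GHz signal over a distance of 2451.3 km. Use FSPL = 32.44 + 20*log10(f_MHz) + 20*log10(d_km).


f = 21.43 GHz = 21430.0000 MHz
d = 2451.3 km
FSPL = 32.44 + 20*log10(21430.0000) + 20*log10(2451.3)
FSPL = 32.44 + 86.6204 + 67.7879
FSPL = 186.8484 dB

186.8484 dB


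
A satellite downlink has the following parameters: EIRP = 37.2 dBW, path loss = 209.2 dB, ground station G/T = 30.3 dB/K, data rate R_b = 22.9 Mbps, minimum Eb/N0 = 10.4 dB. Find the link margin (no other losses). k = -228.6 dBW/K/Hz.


C/N0 = EIRP - FSPL + G/T - k = 37.2 - 209.2 + 30.3 - (-228.6)
C/N0 = 86.9000 dB-Hz
R_b = 22.9 Mbps = 2.29e+07 bps -> 10*log10(R_b) = 73.5984 dB-Hz
Eb/N0 = C/N0 - 10*log10(R_b) = 86.9000 - 73.5984 = 13.3016 dB
Margin = Eb/N0 - Eb/N0_req = 13.3016 - 10.4 = 2.9016 dB (link closes)

2.9016 dB


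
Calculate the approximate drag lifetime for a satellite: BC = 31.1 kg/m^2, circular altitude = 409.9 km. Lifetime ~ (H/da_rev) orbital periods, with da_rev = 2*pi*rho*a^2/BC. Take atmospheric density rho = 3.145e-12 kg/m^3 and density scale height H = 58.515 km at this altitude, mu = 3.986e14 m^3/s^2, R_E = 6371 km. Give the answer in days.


a = R_E + alt = 6780.9000 km = 6.7809e+06 m
da_rev = 2*pi*rho*a^2/BC = 2*pi*3.145e-12*(6.7809e+06)^2/31.1 = 29.215600 m per revolution
N = H/da_rev = 58515.0000 m / 29.215600 m = 2002.8683 revolutions
P = 2*pi*sqrt(a^3/mu) = 5557.0235 s
lifetime = N*P = 2002.8683 * 5557.0235 = 1.1129986e+07 s = 128.8193 days

128.8193 days


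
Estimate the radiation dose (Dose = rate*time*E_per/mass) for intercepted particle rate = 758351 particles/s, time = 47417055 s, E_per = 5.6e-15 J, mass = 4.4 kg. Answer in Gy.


Total energy deposited = rate * time * E_per
  = 758351 * 47417055 * 5.6e-15 = 0.2013691 J
Dose = E_total / mass = 0.2013691 / 4.4
Dose = 0.04576571 Gy

0.0458 Gy


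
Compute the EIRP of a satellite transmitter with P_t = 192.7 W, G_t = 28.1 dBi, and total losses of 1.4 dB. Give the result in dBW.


Pt = 192.7 W = 22.8488 dBW
EIRP = Pt_dBW + Gt - losses = 22.8488 + 28.1 - 1.4 = 49.5488 dBW

49.5488 dBW


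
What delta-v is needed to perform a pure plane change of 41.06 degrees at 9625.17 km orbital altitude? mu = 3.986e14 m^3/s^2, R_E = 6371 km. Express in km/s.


r = 15996.1700 km = 1.599617e+07 m
V = sqrt(mu/r) = 4991.8398 m/s
di = 41.06 deg = 0.7166322 rad
dV = 2*V*sin(di/2) = 2*4991.8398*sin(0.3583161)
dV = 3501.2542 m/s = 3.5013 km/s

3.5013 km/s


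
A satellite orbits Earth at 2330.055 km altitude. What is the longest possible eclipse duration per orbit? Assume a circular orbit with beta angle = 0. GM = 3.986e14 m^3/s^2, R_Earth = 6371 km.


r = 8701.0550 km
T = 134.6226 min
Eclipse fraction = arcsin(R_E/r)/pi = arcsin(6371.0000/8701.0550)/pi
= arcsin(0.7322101)/pi = 0.2615111
Eclipse duration = 0.2615111 * 134.6226 = 35.2053 min

35.2053 minutes


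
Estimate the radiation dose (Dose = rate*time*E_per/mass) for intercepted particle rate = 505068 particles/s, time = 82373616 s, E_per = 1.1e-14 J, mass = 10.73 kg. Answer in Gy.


Total energy deposited = rate * time * E_per
  = 505068 * 82373616 * 1.1e-14 = 0.4576471 J
Dose = E_total / mass = 0.4576471 / 10.73
Dose = 0.04265117 Gy

0.0427 Gy


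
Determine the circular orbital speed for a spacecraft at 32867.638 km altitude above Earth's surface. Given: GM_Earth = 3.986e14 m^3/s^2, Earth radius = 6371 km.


r = R_E + alt = 6371.0 + 32867.638 = 39238.6380 km = 3.9238638e+07 m
v = sqrt(mu/r) = sqrt(3.986e14 / 3.9238638e+07) = 3187.2174 m/s = 3.1872 km/s

3.1872 km/s


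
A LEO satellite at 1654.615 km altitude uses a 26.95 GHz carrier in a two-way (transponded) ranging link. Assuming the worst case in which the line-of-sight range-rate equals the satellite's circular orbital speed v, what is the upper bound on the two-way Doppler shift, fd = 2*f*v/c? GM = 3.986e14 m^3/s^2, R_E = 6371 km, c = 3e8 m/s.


r = 8.025615e+06 m
v = sqrt(mu/r) = 7047.4092 m/s (worst-case radial velocity)
f = 26.95 GHz = 2.695e+10 Hz
fd = 2*f*v/c = 2*2.695e+10*7047.4092/3.0e+08
fd = 1.2661845e+06 Hz

1.2662e+06 Hz


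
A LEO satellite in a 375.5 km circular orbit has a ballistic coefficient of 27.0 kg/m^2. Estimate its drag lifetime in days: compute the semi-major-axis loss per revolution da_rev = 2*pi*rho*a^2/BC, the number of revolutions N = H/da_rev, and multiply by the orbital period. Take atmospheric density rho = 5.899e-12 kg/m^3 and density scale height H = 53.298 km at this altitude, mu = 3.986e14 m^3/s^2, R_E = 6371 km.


a = R_E + alt = 6746.5000 km = 6.7465e+06 m
da_rev = 2*pi*rho*a^2/BC = 2*pi*5.899e-12*(6.7465e+06)^2/27.0 = 62.481515 m per revolution
N = H/da_rev = 53298.0000 m / 62.481515 m = 853.0203 revolutions
P = 2*pi*sqrt(a^3/mu) = 5514.7904 s
lifetime = N*P = 853.0203 * 5514.7904 = 4.7042281e+06 s = 54.4471 days

54.4471 days


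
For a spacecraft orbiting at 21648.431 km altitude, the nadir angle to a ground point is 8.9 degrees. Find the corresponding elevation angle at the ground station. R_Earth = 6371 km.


r = R_E + alt = 28019.4310 km
Law of sines in the satellite / Earth-center / ground-point triangle:
  sin(nadir)/R_E = sin(90 + el)/r  =>  cos(el) = (r/R_E)*sin(nadir)
cos(el) = (28019.4310 / 6371.0000) * sin(8.9 deg) = 0.6804108
el = arccos(0.6804108) = 47.1242 deg
(Earth-central angle = 90 - nadir - el = 33.9758 deg)

47.1242 degrees


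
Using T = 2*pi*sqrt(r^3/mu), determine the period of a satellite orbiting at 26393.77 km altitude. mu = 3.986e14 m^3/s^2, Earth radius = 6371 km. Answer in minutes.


r = 32764.7700 km = 3.276477e+07 m
T = 2*pi*sqrt(r^3/mu) = 2*pi*sqrt(3.5173969e+22 / 3.986e14)
T = 59023.0852 s = 983.7181 min

983.7181 minutes


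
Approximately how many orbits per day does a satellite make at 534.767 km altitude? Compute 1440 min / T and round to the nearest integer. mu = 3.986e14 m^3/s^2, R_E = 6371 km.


r = 6.905767e+06 m
T = 2*pi*sqrt(r^3/mu) = 5711.2228 s = 95.1870 min
revs/day = 1440 / 95.1870 = 15.1281
Rounded: 15 revolutions per day

15 revolutions per day


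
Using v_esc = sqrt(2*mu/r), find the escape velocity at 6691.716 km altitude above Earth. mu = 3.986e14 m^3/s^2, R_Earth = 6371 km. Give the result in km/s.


r = 6371.0 + 6691.716 = 13062.7160 km = 1.3062716e+07 m
v_esc = sqrt(2*mu/r) = sqrt(2*3.986e14 / 1.3062716e+07)
v_esc = 7812.0840 m/s = 7.8121 km/s

7.8121 km/s


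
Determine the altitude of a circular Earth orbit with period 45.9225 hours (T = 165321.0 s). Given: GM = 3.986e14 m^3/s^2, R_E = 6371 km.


T = 165321.0 s
r = (mu*T^2/(4*pi^2))^(1/3) = (3.986e14 * 165321.0^2 / (4*pi^2))^(1/3)
r = 6.5104529e+07 m = 65104.5290 km
alt = r - R_E = 65104.5290 - 6371 = 58733.5290 km

58733.5290 km


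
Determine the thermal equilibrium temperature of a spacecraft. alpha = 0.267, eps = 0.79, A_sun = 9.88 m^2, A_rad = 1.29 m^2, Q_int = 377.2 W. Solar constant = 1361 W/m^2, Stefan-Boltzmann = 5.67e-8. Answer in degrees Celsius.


Numerator = alpha*S*A_sun + Q_int = 0.267*1361*9.88 + 377.2 = 3967.4636 W
Denominator = eps*sigma*A_rad = 0.79*5.67e-8*1.29 = 5.778297e-08 W/K^4
T^4 = 6.8661468e+10 K^4
T = 511.8919 K = 238.7419 C

238.7419 degrees Celsius


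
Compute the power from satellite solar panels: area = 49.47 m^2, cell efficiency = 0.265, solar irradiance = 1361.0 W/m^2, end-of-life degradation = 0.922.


P = area * eta * S * degradation
P = 49.47 * 0.265 * 1361.0 * 0.922
P = 16450.4139 W

16450.4139 W


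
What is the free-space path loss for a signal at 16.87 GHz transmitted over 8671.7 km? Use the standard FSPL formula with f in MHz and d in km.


f = 16.87 GHz = 16870.0000 MHz
d = 8671.7 km
FSPL = 32.44 + 20*log10(16870.0000) + 20*log10(8671.7)
FSPL = 32.44 + 84.5423 + 78.7621
FSPL = 195.7444 dB

195.7444 dB


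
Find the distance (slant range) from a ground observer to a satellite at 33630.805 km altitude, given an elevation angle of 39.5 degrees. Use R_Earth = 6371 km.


h = 33630.805 km, el = 39.5 deg
d = -R_E*sin(el) + sqrt((R_E*sin(el))^2 + 2*R_E*h + h^2)
d = -6371.0000*sin(0.6894051) + sqrt((6371.0000*0.6360782)^2 + 2*6371.0000*33630.805 + 33630.805^2)
d = 35646.1243 km

35646.1243 km


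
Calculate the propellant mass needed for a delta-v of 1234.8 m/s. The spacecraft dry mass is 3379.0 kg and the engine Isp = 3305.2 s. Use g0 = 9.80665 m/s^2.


ve = Isp * g0 = 3305.2 * 9.80665 = 32412.939580 m/s
mass ratio = exp(dv/ve) = exp(1234.8/32412.939580) = 1.03883085
m_prop = m_dry * (mr - 1) = 3379.0 * (1.03883085 - 1)
m_prop = 131.2094 kg

131.2094 kg


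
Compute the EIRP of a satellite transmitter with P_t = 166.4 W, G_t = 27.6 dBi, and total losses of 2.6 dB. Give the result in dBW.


Pt = 166.4 W = 22.2115 dBW
EIRP = Pt_dBW + Gt - losses = 22.2115 + 27.6 - 2.6 = 47.2115 dBW

47.2115 dBW


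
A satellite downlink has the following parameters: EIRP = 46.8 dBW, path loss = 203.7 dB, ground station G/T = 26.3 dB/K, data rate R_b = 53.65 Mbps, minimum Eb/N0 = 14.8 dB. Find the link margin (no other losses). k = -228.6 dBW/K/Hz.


C/N0 = EIRP - FSPL + G/T - k = 46.8 - 203.7 + 26.3 - (-228.6)
C/N0 = 98.0000 dB-Hz
R_b = 53.65 Mbps = 5.365e+07 bps -> 10*log10(R_b) = 77.2957 dB-Hz
Eb/N0 = C/N0 - 10*log10(R_b) = 98.0000 - 77.2957 = 20.7043 dB
Margin = Eb/N0 - Eb/N0_req = 20.7043 - 14.8 = 5.9043 dB (link closes)

5.9043 dB


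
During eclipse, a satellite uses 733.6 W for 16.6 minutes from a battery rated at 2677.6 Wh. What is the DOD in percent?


E_used = P * t / 60 = 733.6 * 16.6 / 60 = 202.9627 Wh
DOD = E_used / E_total * 100 = 202.9627 / 2677.6 * 100
DOD = 7.5800 %

7.5800 %


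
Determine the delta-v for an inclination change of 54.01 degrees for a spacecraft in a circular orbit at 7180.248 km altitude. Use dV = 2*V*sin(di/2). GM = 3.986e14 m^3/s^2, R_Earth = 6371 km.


r = 13551.2480 km = 1.3551248e+07 m
V = sqrt(mu/r) = 5423.4920 m/s
di = 54.01 deg = 0.9426523 rad
dV = 2*V*sin(di/2) = 2*5423.4920*sin(0.4713262)
dV = 4925.2710 m/s = 4.9253 km/s

4.9253 km/s


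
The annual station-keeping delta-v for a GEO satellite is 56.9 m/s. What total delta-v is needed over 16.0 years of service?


dV = rate * years = 56.9 * 16.0
dV = 910.4000 m/s

910.4000 m/s


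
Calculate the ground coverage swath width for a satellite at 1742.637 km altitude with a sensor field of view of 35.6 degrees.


FOV = 35.6 deg = 0.6213372 rad
swath = 2 * alt * tan(FOV/2) = 2 * 1742.637 * tan(0.3106686)
swath = 2 * 1742.637 * 0.3210649
swath = 1118.9991 km

1118.9991 km


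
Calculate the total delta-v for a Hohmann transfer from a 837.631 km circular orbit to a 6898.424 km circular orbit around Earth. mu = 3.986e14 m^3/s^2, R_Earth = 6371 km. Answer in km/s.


r1 = 7208.6310 km = 7.208631e+06 m
r2 = 13269.4240 km = 1.3269424e+07 m
dv1 = sqrt(mu/r1)*(sqrt(2*r2/(r1+r2)) - 1) = 1029.1842 m/s
dv2 = sqrt(mu/r2)*(1 - sqrt(2*r1/(r1+r2))) = 882.0346 m/s
total dv = |dv1| + |dv2| = 1029.1842 + 882.0346 = 1911.2188 m/s = 1.9112 km/s

1.9112 km/s


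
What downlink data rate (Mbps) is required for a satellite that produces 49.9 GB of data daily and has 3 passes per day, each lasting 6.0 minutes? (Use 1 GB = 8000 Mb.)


total contact time = 3 * 6.0 * 60 = 1080.0000 s
data = 49.9 GB = 399200.0000 Mb
rate = 399200.0000 / 1080.0000 = 369.6296 Mbps

369.6296 Mbps


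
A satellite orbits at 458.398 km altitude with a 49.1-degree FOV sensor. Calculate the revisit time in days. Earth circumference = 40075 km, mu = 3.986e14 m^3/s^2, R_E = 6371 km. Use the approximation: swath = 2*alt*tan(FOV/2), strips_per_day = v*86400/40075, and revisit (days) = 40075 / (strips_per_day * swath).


swath = 2*458.398*tan(0.4284783) = 418.7746 km
v = sqrt(mu/r) = 7639.7199 m/s = 7.6397 km/s
strips/day = v*86400/40075 = 7.6397*86400/40075 = 16.4709
coverage/day = strips * swath = 16.4709 * 418.7746 = 6897.5997 km
revisit = 40075 / 6897.5997 = 5.8100 days

5.8100 days


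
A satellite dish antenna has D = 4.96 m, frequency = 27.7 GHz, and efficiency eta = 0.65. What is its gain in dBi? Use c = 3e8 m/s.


lambda = c/f = 3e8 / 2.77e+10 = 0.01083032 m
G = eta*(pi*D/lambda)^2 = 0.65*(pi*4.96/0.01083032)^2
G = 1.3455303e+06 (linear)
G = 10*log10(1.3455303e+06) = 61.2889 dBi

61.2889 dBi


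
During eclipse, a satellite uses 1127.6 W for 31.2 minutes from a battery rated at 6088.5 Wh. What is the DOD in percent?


E_used = P * t / 60 = 1127.6 * 31.2 / 60 = 586.3520 Wh
DOD = E_used / E_total * 100 = 586.3520 / 6088.5 * 100
DOD = 9.6305 %

9.6305 %


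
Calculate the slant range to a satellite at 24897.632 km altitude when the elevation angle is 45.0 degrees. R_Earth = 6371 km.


h = 24897.632 km, el = 45.0 deg
d = -R_E*sin(el) + sqrt((R_E*sin(el))^2 + 2*R_E*h + h^2)
d = -6371.0000*sin(0.7853982) + sqrt((6371.0000*0.7071068)^2 + 2*6371.0000*24897.632 + 24897.632^2)
d = 26437.4293 km

26437.4293 km


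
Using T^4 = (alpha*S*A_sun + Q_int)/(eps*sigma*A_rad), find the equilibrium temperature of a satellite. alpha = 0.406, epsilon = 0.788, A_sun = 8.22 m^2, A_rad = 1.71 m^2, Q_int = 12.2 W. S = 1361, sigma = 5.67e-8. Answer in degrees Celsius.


Numerator = alpha*S*A_sun + Q_int = 0.406*1361*8.22 + 12.2 = 4554.2925 W
Denominator = eps*sigma*A_rad = 0.788*5.67e-8*1.71 = 7.6402116e-08 W/K^4
T^4 = 5.9609508e+10 K^4
T = 494.1160 K = 220.9660 C

220.9660 degrees Celsius


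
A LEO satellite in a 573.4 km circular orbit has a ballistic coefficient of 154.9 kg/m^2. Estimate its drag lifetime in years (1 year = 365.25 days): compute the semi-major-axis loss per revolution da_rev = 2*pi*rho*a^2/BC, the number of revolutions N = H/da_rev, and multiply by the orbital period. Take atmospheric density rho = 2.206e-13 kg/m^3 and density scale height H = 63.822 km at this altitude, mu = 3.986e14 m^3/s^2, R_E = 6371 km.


a = R_E + alt = 6944.4000 km = 6.9444e+06 m
da_rev = 2*pi*rho*a^2/BC = 2*pi*2.206e-13*(6.9444e+06)^2/154.9 = 0.431522471 m per revolution
N = H/da_rev = 63822.0000 m / 0.431522471 m = 147899.5982 revolutions
P = 2*pi*sqrt(a^3/mu) = 5759.2153 s
lifetime = N*P = 147899.5982 * 5759.2153 = 8.5178563e+08 s = 9858.6300 days
years = 9858.6300 / 365.25 = 26.9915 years

26.9915 years


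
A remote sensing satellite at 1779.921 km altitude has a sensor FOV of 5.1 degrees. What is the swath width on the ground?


FOV = 5.1 deg = 0.08901179 rad
swath = 2 * alt * tan(FOV/2) = 2 * 1779.921 * tan(0.0445059)
swath = 2 * 1779.921 * 0.0445353
swath = 158.5386 km

158.5386 km


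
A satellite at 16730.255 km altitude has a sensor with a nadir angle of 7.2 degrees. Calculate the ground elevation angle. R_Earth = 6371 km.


r = R_E + alt = 23101.2550 km
Law of sines in the satellite / Earth-center / ground-point triangle:
  sin(nadir)/R_E = sin(90 + el)/r  =>  cos(el) = (r/R_E)*sin(nadir)
cos(el) = (23101.2550 / 6371.0000) * sin(7.2 deg) = 0.4544585
el = arccos(0.4544585) = 62.9699 deg
(Earth-central angle = 90 - nadir - el = 19.8301 deg)

62.9699 degrees


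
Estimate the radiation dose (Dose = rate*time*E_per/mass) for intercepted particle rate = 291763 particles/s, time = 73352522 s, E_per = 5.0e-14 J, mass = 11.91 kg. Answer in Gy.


Total energy deposited = rate * time * E_per
  = 291763 * 73352522 * 5.0e-14 = 1.0701 J
Dose = E_total / mass = 1.0701 / 11.91
Dose = 0.08984699 Gy

0.0898 Gy


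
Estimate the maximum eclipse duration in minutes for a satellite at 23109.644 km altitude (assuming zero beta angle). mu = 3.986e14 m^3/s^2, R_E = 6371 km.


r = 29480.6440 km
T = 839.5864 min
Eclipse fraction = arcsin(R_E/r)/pi = arcsin(6371.0000/29480.6440)/pi
= arcsin(0.2161079)/pi = 0.0693363
Eclipse duration = 0.0693363 * 839.5864 = 58.2138 min

58.2138 minutes


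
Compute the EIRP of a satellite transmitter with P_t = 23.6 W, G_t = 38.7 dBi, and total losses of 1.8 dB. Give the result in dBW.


Pt = 23.6 W = 13.7291 dBW
EIRP = Pt_dBW + Gt - losses = 13.7291 + 38.7 - 1.8 = 50.6291 dBW

50.6291 dBW


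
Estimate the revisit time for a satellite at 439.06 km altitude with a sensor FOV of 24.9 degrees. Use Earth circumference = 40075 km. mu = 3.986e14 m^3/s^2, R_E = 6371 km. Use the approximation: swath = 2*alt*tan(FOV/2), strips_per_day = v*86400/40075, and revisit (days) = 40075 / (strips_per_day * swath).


swath = 2*439.06*tan(0.2172935) = 193.8707 km
v = sqrt(mu/r) = 7650.5592 m/s = 7.6506 km/s
strips/day = v*86400/40075 = 7.6506*86400/40075 = 16.4943
coverage/day = strips * swath = 16.4943 * 193.8707 = 3197.7579 km
revisit = 40075 / 3197.7579 = 12.5322 days

12.5322 days


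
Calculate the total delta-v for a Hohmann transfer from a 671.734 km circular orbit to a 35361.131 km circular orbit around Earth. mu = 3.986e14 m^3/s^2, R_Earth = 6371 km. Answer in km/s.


r1 = 7042.7340 km = 7.042734e+06 m
r2 = 41732.1310 km = 4.1732131e+07 m
dv1 = sqrt(mu/r1)*(sqrt(2*r2/(r1+r2)) - 1) = 2318.1293 m/s
dv2 = sqrt(mu/r2)*(1 - sqrt(2*r1/(r1+r2))) = 1429.7190 m/s
total dv = |dv1| + |dv2| = 2318.1293 + 1429.7190 = 3747.8483 m/s = 3.7478 km/s

3.7478 km/s


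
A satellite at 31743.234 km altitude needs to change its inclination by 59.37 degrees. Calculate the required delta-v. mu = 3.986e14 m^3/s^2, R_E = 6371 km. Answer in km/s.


r = 38114.2340 km = 3.8114234e+07 m
V = sqrt(mu/r) = 3233.8886 m/s
di = 59.37 deg = 1.0362 rad
dV = 2*V*sin(di/2) = 2*3233.8886*sin(0.518101)
dV = 3203.0453 m/s = 3.2030 km/s

3.2030 km/s


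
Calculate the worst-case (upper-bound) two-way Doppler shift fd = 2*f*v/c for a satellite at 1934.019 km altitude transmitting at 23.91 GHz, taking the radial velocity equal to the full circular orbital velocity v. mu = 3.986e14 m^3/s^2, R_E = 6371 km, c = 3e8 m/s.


r = 8.305019e+06 m
v = sqrt(mu/r) = 6927.8477 m/s (worst-case radial velocity)
f = 23.91 GHz = 2.391e+10 Hz
fd = 2*f*v/c = 2*2.391e+10*6927.8477/3.0e+08
fd = 1.1042989e+06 Hz

1.1043e+06 Hz


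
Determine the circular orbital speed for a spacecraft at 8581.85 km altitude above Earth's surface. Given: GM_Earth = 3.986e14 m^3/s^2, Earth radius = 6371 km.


r = R_E + alt = 6371.0 + 8581.85 = 14952.8500 km = 1.495285e+07 m
v = sqrt(mu/r) = sqrt(3.986e14 / 1.495285e+07) = 5163.0539 m/s = 5.1631 km/s

5.1631 km/s


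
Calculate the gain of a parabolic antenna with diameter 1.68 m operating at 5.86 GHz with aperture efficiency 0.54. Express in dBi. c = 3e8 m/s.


lambda = c/f = 3e8 / 5.86e+09 = 0.05119454 m
G = eta*(pi*D/lambda)^2 = 0.54*(pi*1.68/0.05119454)^2
G = 5739.3775 (linear)
G = 10*log10(5739.3775) = 37.5886 dBi

37.5886 dBi


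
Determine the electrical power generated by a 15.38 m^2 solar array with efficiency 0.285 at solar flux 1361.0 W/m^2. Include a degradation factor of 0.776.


P = area * eta * S * degradation
P = 15.38 * 0.285 * 1361.0 * 0.776
P = 4629.3609 W

4629.3609 W


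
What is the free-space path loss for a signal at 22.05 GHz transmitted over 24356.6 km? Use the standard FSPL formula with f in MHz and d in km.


f = 22.05 GHz = 22050.0000 MHz
d = 24356.6 km
FSPL = 32.44 + 20*log10(22050.0000) + 20*log10(24356.6)
FSPL = 32.44 + 86.8682 + 87.7323
FSPL = 207.0405 dB

207.0405 dB


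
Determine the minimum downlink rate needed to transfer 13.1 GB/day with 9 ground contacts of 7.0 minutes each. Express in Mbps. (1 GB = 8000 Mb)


total contact time = 9 * 7.0 * 60 = 3780.0000 s
data = 13.1 GB = 104800.0000 Mb
rate = 104800.0000 / 3780.0000 = 27.7249 Mbps

27.7249 Mbps


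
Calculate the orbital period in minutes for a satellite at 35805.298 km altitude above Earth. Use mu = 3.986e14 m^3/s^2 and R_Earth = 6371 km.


r = 42176.2980 km = 4.2176298e+07 m
T = 2*pi*sqrt(r^3/mu) = 2*pi*sqrt(7.5024891e+22 / 3.986e14)
T = 86201.3181 s = 1436.6886 min

1436.6886 minutes


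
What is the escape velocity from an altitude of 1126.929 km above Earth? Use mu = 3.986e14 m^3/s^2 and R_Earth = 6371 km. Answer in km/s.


r = 6371.0 + 1126.929 = 7497.9290 km = 7.497929e+06 m
v_esc = sqrt(2*mu/r) = sqrt(2*3.986e14 / 7.497929e+06)
v_esc = 10311.2896 m/s = 10.3113 km/s

10.3113 km/s


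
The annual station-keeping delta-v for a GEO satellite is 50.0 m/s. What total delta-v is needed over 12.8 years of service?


dV = rate * years = 50.0 * 12.8
dV = 640.0000 m/s

640.0000 m/s


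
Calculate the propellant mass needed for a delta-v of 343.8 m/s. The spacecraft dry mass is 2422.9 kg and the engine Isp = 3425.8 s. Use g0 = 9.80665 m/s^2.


ve = Isp * g0 = 3425.8 * 9.80665 = 33595.621570 m/s
mass ratio = exp(dv/ve) = exp(343.8/33595.621570) = 1.01028602
m_prop = m_dry * (mr - 1) = 2422.9 * (1.01028602 - 1)
m_prop = 24.9220 kg

24.9220 kg


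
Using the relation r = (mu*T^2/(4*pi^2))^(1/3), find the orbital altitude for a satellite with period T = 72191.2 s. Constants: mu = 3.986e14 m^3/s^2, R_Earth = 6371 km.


T = 72191.2 s
r = (mu*T^2/(4*pi^2))^(1/3) = (3.986e14 * 72191.2^2 / (4*pi^2))^(1/3)
r = 3.7472732e+07 m = 37472.7322 km
alt = r - R_E = 37472.7322 - 6371 = 31101.7322 km

31101.7322 km


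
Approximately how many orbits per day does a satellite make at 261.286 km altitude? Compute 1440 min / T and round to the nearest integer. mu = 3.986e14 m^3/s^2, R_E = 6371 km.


r = 6.632286e+06 m
T = 2*pi*sqrt(r^3/mu) = 5375.3419 s = 89.5890 min
revs/day = 1440 / 89.5890 = 16.0734
Rounded: 16 revolutions per day

16 revolutions per day


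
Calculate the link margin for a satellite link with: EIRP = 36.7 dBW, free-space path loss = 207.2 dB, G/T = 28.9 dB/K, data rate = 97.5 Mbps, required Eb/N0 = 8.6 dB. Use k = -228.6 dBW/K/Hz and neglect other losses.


C/N0 = EIRP - FSPL + G/T - k = 36.7 - 207.2 + 28.9 - (-228.6)
C/N0 = 87.0000 dB-Hz
R_b = 97.5 Mbps = 9.75e+07 bps -> 10*log10(R_b) = 79.8900 dB-Hz
Eb/N0 = C/N0 - 10*log10(R_b) = 87.0000 - 79.8900 = 7.1100 dB
Margin = Eb/N0 - Eb/N0_req = 7.1100 - 8.6 = -1.4900 dB (negative margin: link does not close)

-1.4900 dB


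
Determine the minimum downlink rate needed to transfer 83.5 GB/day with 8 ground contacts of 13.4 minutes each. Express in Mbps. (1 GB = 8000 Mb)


total contact time = 8 * 13.4 * 60 = 6432.0000 s
data = 83.5 GB = 668000.0000 Mb
rate = 668000.0000 / 6432.0000 = 103.8557 Mbps

103.8557 Mbps


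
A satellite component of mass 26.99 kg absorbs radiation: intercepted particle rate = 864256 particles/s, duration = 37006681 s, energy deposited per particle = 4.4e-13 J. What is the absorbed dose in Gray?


Total energy deposited = rate * time * E_per
  = 864256 * 37006681 * 4.4e-13 = 14.0726 J
Dose = E_total / mass = 14.0726 / 26.99
Dose = 0.5214016 Gy

0.5214 Gy


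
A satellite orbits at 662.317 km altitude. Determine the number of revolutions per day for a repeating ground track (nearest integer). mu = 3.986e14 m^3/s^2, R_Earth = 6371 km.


r = 7.033317e+06 m
T = 2*pi*sqrt(r^3/mu) = 5870.1812 s = 97.8364 min
revs/day = 1440 / 97.8364 = 14.7185
Rounded: 15 revolutions per day

15 revolutions per day


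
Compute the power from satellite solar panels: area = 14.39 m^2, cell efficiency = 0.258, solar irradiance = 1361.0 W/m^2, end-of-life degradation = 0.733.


P = area * eta * S * degradation
P = 14.39 * 0.258 * 1361.0 * 0.733
P = 3703.7580 W

3703.7580 W


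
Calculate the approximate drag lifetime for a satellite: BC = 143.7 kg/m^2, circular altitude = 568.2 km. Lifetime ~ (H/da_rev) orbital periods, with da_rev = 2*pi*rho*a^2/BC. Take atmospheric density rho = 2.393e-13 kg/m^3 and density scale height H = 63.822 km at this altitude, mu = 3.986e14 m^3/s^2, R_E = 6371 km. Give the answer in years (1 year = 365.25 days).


a = R_E + alt = 6939.2000 km = 6.9392e+06 m
da_rev = 2*pi*rho*a^2/BC = 2*pi*2.393e-13*(6.9392e+06)^2/143.7 = 0.503830679 m per revolution
N = H/da_rev = 63822.0000 m / 0.503830679 m = 126673.5090 revolutions
P = 2*pi*sqrt(a^3/mu) = 5752.7477 s
lifetime = N*P = 126673.5090 * 5752.7477 = 7.2872074e+08 s = 8434.2678 days
years = 8434.2678 / 365.25 = 23.0918 years

23.0918 years
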